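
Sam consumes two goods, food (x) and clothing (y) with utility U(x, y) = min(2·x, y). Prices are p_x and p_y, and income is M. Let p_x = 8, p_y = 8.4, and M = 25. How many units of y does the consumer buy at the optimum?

Leontief preferences: the optimum is at the kink where x/1 = y/2, i.e. y = 2·x.
Budget: p_x·x + p_y·2·x = M, so (p_x + 2·p_y)·x = M.
Demand: x*(p_x,p_y,M) = M/(p_x + 2·p_y), y* = 2·M/(p_x + 2·p_y).
Here 8 + 2·8.4 = 24.8, giving y* = 2.0161.

y* = 2.0161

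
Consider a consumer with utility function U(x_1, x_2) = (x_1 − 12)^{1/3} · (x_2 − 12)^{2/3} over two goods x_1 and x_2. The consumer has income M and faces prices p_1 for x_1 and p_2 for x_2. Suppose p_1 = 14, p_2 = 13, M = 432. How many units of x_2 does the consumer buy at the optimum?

This is Cobb-Douglas in (x_1−12, x_2−12): tangency gives 1/3·p_2·(x_2−12) = 2/3·p_1·(x_1−12).
After buying the subsistence bundle (12, 12), a share 1/3 of the remaining income goes to x_1: x_1* = 12 + 1/3·(M − 12p_1 − 12p_2)/p_1.
Discretionary income = 432 − 12·14 − 12·13 = 108; x_2* = 12 + 2/3·108/13 = 17.5385.

x_2* = 17.5385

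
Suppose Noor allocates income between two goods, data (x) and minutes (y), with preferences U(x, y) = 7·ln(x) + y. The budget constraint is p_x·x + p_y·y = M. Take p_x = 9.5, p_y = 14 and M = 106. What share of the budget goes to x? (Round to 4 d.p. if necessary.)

share on x = 0.9245

So x*(p_x,p_y) = 7·p_y/p_x, independent of income; and y* = (M − 7·p_y)/p_y.
At the given prices: x* = 7·14/9.5 = 10.3158, and y* = 0.5714.
Expenditure on x: 9.5·10.3158 = 98; share = 0.9245.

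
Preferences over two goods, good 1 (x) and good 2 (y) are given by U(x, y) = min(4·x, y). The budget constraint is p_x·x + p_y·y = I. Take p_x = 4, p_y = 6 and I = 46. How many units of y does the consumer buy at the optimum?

With perfect complements, no substitution: consume in ratio x:y = 1:4.
Budget: p_x·x + p_y·4·x = I, so (p_x + 4·p_y)·x = I.
Demand: x*(p_x,p_y,I) = I/(p_x + 4·p_y), y* = 4·I/(p_x + 4·p_y).
Here 4 + 4·6 = 28, giving y* = 6.5714.

y* = 6.5714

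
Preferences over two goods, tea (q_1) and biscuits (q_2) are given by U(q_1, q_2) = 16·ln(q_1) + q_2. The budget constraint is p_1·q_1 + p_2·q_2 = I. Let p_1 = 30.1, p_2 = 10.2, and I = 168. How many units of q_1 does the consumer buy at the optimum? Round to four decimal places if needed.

q_1* = 5.4219

MU_q_1 = 16/q_1, MU_q_2 = 1. Tangency: 16/q_1 = p_1/p_2.
So q_1*(p_1,p_2) = 16·p_2/p_1, independent of income; and q_2* = (I − 16·p_2)/p_2.
At the given prices: q_1* = 16·10.2/30.1 = 5.4219.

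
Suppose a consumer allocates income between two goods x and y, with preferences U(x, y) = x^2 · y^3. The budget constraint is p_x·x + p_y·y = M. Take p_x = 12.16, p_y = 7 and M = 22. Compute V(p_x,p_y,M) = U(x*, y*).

V = 3.5118

Demand: x*(p_x,p_y,M) = 0.4·M/p_x and y* = 0.6·M/p_y.
At p_x=12.16, p_y=7, M=22: x* = 0.4·22/12.16 = 0.7237, y* = 1.8857.
Utility at the optimum: U(0.7237, 1.8857) = 3.5118.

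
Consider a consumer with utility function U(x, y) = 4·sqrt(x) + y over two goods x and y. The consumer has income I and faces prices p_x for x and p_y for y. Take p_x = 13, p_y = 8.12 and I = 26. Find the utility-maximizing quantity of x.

Utility is quasi-linear in y; the FOC for x is 2/√x = p_x/p_y.
Thus x* = (2·p_y/p_x)² — independent of I — with the rest of income spent on y.
Plugging in: x* = (2·8.12/13)² = 1.5606.

x* = 1.5606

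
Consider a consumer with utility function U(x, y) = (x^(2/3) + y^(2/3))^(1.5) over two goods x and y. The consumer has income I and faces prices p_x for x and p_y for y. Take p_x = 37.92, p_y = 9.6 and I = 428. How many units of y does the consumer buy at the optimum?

y* = 41.898

From the CES first-order condition, (y/x)^(1/3) = p_x/p_y.
Solve for the ratio: y/x = [p_x/p_y]^(3).
With the ratio pinned down, the budget gives x* = I/(p_x + p_y·(y/x)) and y* = (y/x)·x*.
Numerically y/x = 61.629875, so x* = 428/(37.92 + 9.6·61.629875) = 0.6798 and y* = 61.629875·0.6798 = 41.898.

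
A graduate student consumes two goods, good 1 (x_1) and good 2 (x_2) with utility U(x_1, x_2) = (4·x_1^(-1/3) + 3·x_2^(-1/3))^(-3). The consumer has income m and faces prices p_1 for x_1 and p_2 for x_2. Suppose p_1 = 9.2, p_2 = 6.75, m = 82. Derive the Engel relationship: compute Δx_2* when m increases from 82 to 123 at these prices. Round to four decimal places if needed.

Δx_2* = 2.595

With the ratio pinned down, the budget gives x_1* = m/(p_1 + p_2·(x_2/x_1)) and x_2* = (x_2/x_1)·x_1*.
Numerically x_2/x_1 = 1.016621, so x_1* = 82/(9.2 + 6.75·1.016621) = 5.1052 and x_2* = 1.016621·5.1052 = 5.19.
At m' = 123: x_2* = 7.785. Change: 7.785 − 5.19 = 2.595.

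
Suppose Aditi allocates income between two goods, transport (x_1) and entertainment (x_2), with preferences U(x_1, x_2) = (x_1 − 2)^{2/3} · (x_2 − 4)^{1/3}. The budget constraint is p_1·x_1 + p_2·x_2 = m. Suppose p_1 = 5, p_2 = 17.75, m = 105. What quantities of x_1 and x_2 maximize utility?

This is Cobb-Douglas in (x_1−2, x_2−4): tangency gives 2/3·p_2·(x_2−4) = 1/3·p_1·(x_1−2).
Substituting into the budget: x_1* = 2 + 2/3·(m − 2·p_1 − 4·p_2)/p_1, and x_2* = 4 + 1/3·(…)/p_2.
Discretionary income = 105 − 2·5 − 4·17.75 = 24; x_1* = 2 + 2/3·24/5 = 5.2; x_2* = 4 + 1/3·24/17.75 = 4.4507.

x_1* = 5.2, x_2* = 4.4507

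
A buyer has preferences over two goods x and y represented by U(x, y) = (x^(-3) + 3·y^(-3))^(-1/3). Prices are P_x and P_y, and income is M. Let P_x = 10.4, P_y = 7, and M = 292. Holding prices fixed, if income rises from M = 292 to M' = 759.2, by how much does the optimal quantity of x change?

From the CES first-order condition, (1/3)·(y/x)^(4) = P_x/P_y.
Solve for the ratio: y/x = [3·P_x/P_y]^(0.25).
Substitute y = (y/x)·x into the budget: x* = M/(P_x + P_y·(y/x)).
Numerically y/x = 1.452995, so x* = 292/(10.4 + 7·1.452995) = 14.1948.
At M' = 759.2: x* = 36.9064. Change: 36.9064 − 14.1948 = 22.7116.

Δx* = 22.7116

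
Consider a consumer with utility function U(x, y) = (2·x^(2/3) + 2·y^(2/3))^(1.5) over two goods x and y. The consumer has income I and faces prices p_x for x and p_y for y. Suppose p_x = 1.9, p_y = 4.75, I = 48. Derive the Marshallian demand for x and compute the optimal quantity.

x* = 21.7786

MRS = MU_x/MU_y = (y/x)^(1/3). Set equal to p_x/p_y.
Solve for the ratio: y/x = [p_x/p_y]^(3).
Substitute y = (y/x)·x into the budget: x* = I/(p_x + p_y·(y/x)).
Numerically y/x = 0.064, so x* = 48/(1.9 + 4.75·0.064) = 21.7786.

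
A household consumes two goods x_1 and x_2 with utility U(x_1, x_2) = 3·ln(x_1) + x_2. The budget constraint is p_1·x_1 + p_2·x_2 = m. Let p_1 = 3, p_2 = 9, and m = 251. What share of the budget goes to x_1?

share on x_1 = 0.1076

Set MRS = p_1/p_2: (3/x_1)/1 = p_1/p_2.
So x_1*(p_1,p_2) = 3·p_2/p_1, independent of income; and x_2* = (m − 3·p_2)/p_2.
At the given prices: x_1* = 3·9/3 = 9, and x_2* = 24.8889.
Expenditure on x_1: 3·9 = 27; share = 0.1076.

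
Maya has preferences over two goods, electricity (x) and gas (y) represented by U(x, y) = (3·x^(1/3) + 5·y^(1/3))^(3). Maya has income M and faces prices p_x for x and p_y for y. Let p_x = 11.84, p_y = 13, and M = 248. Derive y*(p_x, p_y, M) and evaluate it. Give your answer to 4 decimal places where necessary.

y* = 12.8292

MRS = MU_x/MU_y = (3/5)·(y/x)^(2/3). Set equal to p_x/p_y.
Solve for the ratio: y/x = [(5/3)·p_x/p_y]^(1.5).
With the ratio pinned down, the budget gives x* = M/(p_x + p_y·(y/x)) and y* = (y/x)·x*.
Numerically y/x = 1.87019, so x* = 248/(11.84 + 13·1.87019) = 6.8598 and y* = 1.87019·6.8598 = 12.8292.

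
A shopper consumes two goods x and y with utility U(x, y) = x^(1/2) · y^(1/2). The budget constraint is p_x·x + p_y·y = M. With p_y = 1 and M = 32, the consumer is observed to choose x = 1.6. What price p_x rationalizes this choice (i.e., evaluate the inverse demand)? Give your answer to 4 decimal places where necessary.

p_x = 10

The MRS is y/x. Set MRS = p_x/p_y.
So 0.5·p_y·y = 0.5·p_x·x; combined with the budget, a share 0.5 of income goes to x.
Demand: x*(p_x,p_y,M) = 0.5·M/p_x and y* = 0.5·M/p_y.
Set x* = 1.6 in the demand function and solve for p_x: p_x = 10.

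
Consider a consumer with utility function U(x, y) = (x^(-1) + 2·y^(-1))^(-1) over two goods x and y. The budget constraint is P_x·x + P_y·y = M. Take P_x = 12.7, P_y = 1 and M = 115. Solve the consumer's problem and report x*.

Numerically y/x = 5.039841, so x* = 115/(12.7 + 1·5.039841) = 6.4826.

x* = 6.4826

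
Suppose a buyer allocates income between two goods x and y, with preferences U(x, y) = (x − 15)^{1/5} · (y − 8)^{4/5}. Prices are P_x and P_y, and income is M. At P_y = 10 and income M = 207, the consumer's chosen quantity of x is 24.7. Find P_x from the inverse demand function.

P_x = 2

Let x' = x−15, y' = y−8. MRS = (1/4)·y'/x' = P_x/P_y.
Substituting into the budget: x* = 15 + 0.2·(M − 15·P_x − 8·P_y)/P_x, and y* = 8 + 0.8·(…)/P_y.
Set x* = 24.7 in the demand function and solve for P_x: P_x = 2.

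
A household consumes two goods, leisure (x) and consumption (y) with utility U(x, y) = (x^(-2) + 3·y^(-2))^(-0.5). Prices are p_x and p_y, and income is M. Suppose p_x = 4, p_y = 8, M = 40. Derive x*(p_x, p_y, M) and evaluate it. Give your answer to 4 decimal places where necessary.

MRS = MU_x/MU_y = (1/3)·(y/x)^(3). Set equal to p_x/p_y.
Hence y/x = (3·p_x/p_y)^(1/(3)), i.e. raised to the 1/3 power.
With the ratio pinned down, the budget gives x* = M/(p_x + p_y·(y/x)) and y* = (y/x)·x*.
Numerically y/x = 1.144714, so x* = 40/(4 + 8·1.144714) = 3.04.

x* = 3.04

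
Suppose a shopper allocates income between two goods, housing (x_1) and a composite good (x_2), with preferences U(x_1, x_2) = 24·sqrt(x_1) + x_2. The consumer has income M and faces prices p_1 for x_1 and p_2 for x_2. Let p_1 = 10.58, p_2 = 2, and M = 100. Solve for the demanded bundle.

x_1* = 5.1458, x_2* = 22.7788

Solve: √x_1 = 12·p_2/p_1, so x_1*(p_1,p_2) = (12·p_2/p_1)², and x_2* = (M − p_1·x_1*)/p_2.
Plugging in: x_1* = (12·2/10.58)² = 5.1458, x_2* = 22.7788.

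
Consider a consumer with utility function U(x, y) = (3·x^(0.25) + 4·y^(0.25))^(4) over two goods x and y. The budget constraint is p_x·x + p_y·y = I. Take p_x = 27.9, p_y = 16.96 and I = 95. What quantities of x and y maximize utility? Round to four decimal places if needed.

MRS = MU_x/MU_y = (3/4)·(y/x)^(0.75). Set equal to p_x/p_y.
Hence y/x = ((4/3)·p_x/p_y)^(1/(0.75)), i.e. raised to the 4/3 power.
Substitute y = (y/x)·x into the budget: x* = I/(p_x + p_y·(y/x)).
Numerically y/x = 2.849855, so x* = 95/(27.9 + 16.96·2.849855) = 1.2462 and y* = 2.849855·1.2462 = 3.5514.

x* = 1.2462, y* = 3.5514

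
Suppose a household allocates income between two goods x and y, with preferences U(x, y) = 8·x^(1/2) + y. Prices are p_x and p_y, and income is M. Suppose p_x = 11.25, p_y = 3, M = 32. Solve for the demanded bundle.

MU_x = 4/√x, MU_y = 1. Tangency: 4/√x = p_x/p_y.
Thus x* = (4·p_y/p_x)² — independent of M — with the rest of income spent on y.
Plugging in: x* = (4·3/11.25)² = 1.1378, y* = 6.4.

x* = 1.1378, y* = 6.4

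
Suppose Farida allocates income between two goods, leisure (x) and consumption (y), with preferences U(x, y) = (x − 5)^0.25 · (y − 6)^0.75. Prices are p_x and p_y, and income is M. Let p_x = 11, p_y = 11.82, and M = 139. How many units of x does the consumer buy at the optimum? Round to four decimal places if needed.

Let x' = x−5, y' = y−6. MRS = (1/3)·y'/x' = p_x/p_y.
Substituting into the budget: x* = 5 + 0.25·(M − 5·p_x − 6·p_y)/p_x, and y* = 6 + 0.75·(…)/p_y.
Discretionary income = 139 − 5·11 − 6·11.82 = 13.08; x* = 5 + 0.25·13.08/11 = 5.2973.

x* = 5.2973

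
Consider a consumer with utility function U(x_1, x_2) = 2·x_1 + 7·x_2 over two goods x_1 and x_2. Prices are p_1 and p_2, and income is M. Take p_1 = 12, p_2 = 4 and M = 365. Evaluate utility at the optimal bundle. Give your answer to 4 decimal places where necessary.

Perfect substitutes: compare marginal utility per dollar. 2/p_1 vs 7/p_2 → 0.1667 vs 1.75.
x_2 gives more utility per dollar, so spend all income on x_2: x_2* = M/p_2, x_1* = 0.
Numerically: x_1* = 0, x_2* = 91.25.
Utility at the optimum: U(0, 91.25) = 638.75.

V = 638.75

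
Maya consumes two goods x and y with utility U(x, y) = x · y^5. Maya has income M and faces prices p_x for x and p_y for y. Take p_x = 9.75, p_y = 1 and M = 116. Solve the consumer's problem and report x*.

MU_x/MU_y = (y)/(5·x); tangency sets this equal to p_x/p_y.
Rearranging, p_y·y = 5·p_x·x. Substituting into the budget gives p_x·x·(1 + 5) = M.
Demand: x*(p_x,p_y,M) = 1/6·M/p_x and y* = 5/6·M/p_y.
At p_x=9.75, p_y=1, M=116: x* = 1/6·116/9.75 = 1.9829.

x* = 1.9829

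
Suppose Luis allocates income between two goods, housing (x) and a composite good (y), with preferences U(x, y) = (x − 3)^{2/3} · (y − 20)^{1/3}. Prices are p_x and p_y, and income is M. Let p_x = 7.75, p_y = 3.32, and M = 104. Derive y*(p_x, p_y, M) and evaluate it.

y* = 21.4408

Substituting into the budget: x* = 3 + 2/3·(M − 3·p_x − 20·p_y)/p_x, and y* = 20 + 1/3·(…)/p_y.
Discretionary income = 104 − 3·7.75 − 20·3.32 = 14.35; y* = 20 + 1/3·14.35/3.32 = 21.4408.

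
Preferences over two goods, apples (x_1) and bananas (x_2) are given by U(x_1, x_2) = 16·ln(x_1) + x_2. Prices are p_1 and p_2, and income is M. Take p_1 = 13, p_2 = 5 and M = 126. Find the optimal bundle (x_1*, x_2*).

x_1* = 6.1538, x_2* = 9.2

Set MRS = p_1/p_2: (16/x_1)/1 = p_1/p_2.
So x_1*(p_1,p_2) = 16·p_2/p_1, independent of income; and x_2* = (M − 16·p_2)/p_2.
At the given prices: x_1* = 16·5/13 = 6.1538, and x_2* = 9.2.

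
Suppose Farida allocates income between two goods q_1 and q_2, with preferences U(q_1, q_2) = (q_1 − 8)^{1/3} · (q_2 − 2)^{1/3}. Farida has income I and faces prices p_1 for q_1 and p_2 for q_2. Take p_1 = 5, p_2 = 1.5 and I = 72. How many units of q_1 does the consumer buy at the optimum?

This is Cobb-Douglas in (q_1−8, q_2−2): tangency gives 1/3·p_2·(q_2−2) = 1/3·p_1·(q_1−8).
Substituting into the budget: q_1* = 8 + 0.5·(I − 8·p_1 − 2·p_2)/p_1, and q_2* = 2 + 0.5·(…)/p_2.
Discretionary income = 72 − 8·5 − 2·1.5 = 29; q_1* = 8 + 0.5·29/5 = 10.9.

q_1* = 10.9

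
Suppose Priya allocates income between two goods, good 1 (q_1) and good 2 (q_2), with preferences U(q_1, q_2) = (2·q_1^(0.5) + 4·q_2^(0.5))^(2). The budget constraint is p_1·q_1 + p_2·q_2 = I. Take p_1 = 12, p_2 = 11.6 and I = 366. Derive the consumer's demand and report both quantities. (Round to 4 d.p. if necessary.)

Numerically q_2/q_1 = 4.280618, so q_1* = 366/(12 + 11.6·4.280618) = 5.9362 and q_2* = 4.280618·5.9362 = 25.4108.

q_1* = 5.9362, q_2* = 25.4108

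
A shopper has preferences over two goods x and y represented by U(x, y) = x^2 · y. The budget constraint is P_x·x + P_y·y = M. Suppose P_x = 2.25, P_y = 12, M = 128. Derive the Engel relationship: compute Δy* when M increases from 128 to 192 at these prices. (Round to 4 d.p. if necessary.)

Δy* = 1.7778

MU_x/MU_y = (2·y)/(x); tangency sets this equal to P_x/P_y.
So 2·P_y·y = P_x·x; combined with the budget, a share 2/3 of income goes to x.
Demand: x*(P_x,P_y,M) = 2/3·M/P_x and y* = 1/3·M/P_y.
At P_x=2.25, P_y=12, M=128: y* = 1/3·128/12 = 3.5556.
At M' = 192: y* = 5.3333. Change: 5.3333 − 3.5556 = 1.7778.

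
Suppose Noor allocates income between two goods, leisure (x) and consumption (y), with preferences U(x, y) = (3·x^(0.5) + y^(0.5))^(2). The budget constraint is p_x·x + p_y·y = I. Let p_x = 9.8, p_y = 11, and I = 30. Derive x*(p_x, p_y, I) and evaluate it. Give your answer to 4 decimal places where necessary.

Substitute y = (y/x)·x into the budget: x* = I/(p_x + p_y·(y/x)).
Numerically y/x = 0.088191, so x* = 30/(9.8 + 11·0.088191) = 2.7855.

x* = 2.7855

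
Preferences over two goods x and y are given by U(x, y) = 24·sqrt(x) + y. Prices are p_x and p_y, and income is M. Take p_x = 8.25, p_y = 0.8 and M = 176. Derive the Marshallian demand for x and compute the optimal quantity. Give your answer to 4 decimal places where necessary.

x* = 1.354

MU_x = 12/√x, MU_y = 1. Tangency: 12/√x = p_x/p_y.
Solve: √x = 12·p_y/p_x, so x*(p_x,p_y) = (12·p_y/p_x)², and y* = (M − p_x·x*)/p_y.
Plugging in: x* = (12·0.8/8.25)² = 1.354.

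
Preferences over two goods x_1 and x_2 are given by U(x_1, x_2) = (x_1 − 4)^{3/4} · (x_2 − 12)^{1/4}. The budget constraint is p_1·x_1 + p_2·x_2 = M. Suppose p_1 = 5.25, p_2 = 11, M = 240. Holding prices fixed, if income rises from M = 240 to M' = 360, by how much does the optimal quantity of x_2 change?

Δx_2* = 2.7273

This is Cobb-Douglas in (x_1−4, x_2−12): tangency gives 0.75·p_2·(x_2−12) = 0.25·p_1·(x_1−4).
Substituting into the budget: x_1* = 4 + 0.75·(M − 4·p_1 − 12·p_2)/p_1, and x_2* = 12 + 0.25·(…)/p_2.
Discretionary income = 240 − 4·5.25 − 12·11 = 87; x_2* = 12 + 0.25·87/11 = 13.9773.
At M' = 360: x_2* = 16.7045. Change: 16.7045 − 13.9773 = 2.7273.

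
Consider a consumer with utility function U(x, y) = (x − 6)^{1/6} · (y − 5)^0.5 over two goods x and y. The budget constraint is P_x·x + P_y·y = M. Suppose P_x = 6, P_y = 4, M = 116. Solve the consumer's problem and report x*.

This is Cobb-Douglas in (x−6, y−5): tangency gives 1/6·P_y·(y−5) = 0.5·P_x·(x−6).
Substituting into the budget: x* = 6 + 0.25·(M − 6·P_x − 5·P_y)/P_x, and y* = 5 + 0.75·(…)/P_y.
Discretionary income = 116 − 6·6 − 5·4 = 60; x* = 6 + 0.25·60/6 = 8.5.

x* = 8.5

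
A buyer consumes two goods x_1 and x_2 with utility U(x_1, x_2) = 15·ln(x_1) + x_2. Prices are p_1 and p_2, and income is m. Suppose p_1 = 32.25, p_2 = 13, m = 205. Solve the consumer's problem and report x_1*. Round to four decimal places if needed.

So x_1*(p_1,p_2) = 15·p_2/p_1, independent of income; and x_2* = (m − 15·p_2)/p_2.
At the given prices: x_1* = 15·13/32.25 = 6.0465.

x_1* = 6.0465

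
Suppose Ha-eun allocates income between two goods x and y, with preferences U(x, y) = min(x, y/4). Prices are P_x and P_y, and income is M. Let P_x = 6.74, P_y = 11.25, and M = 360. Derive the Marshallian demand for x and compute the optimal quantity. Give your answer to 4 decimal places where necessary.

x* = 6.9579

Leontief preferences: the optimum is at the kink where x/1 = y/4, i.e. y = 4·x.
Budget: P_x·x + P_y·4·x = M, so (P_x + 4·P_y)·x = M.
Demand: x*(P_x,P_y,M) = M/(P_x + 4·P_y), y* = 4·M/(P_x + 4·P_y).
Here 6.74 + 4·11.25 = 51.74, giving x* = 6.9579.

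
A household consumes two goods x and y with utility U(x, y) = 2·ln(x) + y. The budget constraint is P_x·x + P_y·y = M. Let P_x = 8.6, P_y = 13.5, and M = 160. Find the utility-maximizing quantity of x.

x* = 3.1395

MU_x = 2/x, MU_y = 1. Tangency: 2/x = P_x/P_y.
So x*(P_x,P_y) = 2·P_y/P_x, independent of income; and y* = (M − 2·P_y)/P_y.
At the given prices: x* = 2·13.5/8.6 = 3.1395.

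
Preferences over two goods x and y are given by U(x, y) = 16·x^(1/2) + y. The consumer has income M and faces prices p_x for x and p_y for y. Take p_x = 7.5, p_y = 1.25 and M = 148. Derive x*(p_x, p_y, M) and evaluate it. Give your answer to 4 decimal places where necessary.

x* = 1.7778

Solve: √x = 8·p_y/p_x, so x*(p_x,p_y) = (8·p_y/p_x)², and y* = (M − p_x·x*)/p_y.
Plugging in: x* = (8·1.25/7.5)² = 1.7778.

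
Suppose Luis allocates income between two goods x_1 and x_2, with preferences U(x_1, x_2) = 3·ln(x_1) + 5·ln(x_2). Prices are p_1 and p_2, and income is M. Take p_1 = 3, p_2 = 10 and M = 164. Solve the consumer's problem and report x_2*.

The MRS is (3/5)·x_2/x_1. Set MRS = p_1/p_2.
Rearranging, p_2·x_2 = (5/3)·p_1·x_1. Substituting into the budget gives p_1·x_1·(1 + (5/3)) = M.
Demand: x_1*(p_1,p_2,M) = 0.375·M/p_1 and x_2* = 0.625·M/p_2.
At p_1=3, p_2=10, M=164: x_2* = 0.625·164/10 = 10.25.

x_2* = 10.25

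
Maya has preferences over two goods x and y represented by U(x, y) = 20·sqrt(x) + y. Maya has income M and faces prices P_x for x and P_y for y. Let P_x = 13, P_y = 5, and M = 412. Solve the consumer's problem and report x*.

Thus x* = (10·P_y/P_x)² — independent of M — with the rest of income spent on y.
Plugging in: x* = (10·5/13)² = 14.7929.

x* = 14.7929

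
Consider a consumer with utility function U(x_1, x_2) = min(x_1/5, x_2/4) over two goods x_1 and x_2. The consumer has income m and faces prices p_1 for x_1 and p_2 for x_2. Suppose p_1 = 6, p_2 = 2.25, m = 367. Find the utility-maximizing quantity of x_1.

x_1* = 47.0513

With perfect complements, no substitution: consume in ratio x_1:x_2 = 5:4.
Budget: p_1·x_1 + p_2·(4/5)·x_1 = m, so (5·p_1 + 4·p_2)·x_1 = 5·m.
Demand: x_1*(p_1,p_2,m) = 5·m/(5·p_1 + 4·p_2), x_2* = 4·m/(5·p_1 + 4·p_2).
Here 5·6 + 4·2.25 = 39, giving x_1* = 47.0513.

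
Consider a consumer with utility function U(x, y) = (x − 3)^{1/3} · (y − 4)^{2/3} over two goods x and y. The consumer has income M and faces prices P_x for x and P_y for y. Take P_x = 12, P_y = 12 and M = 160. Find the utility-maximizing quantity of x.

This is Cobb-Douglas in (x−3, y−4): tangency gives 1/3·P_y·(y−4) = 2/3·P_x·(x−3).
Substituting into the budget: x* = 3 + 1/3·(M − 3·P_x − 4·P_y)/P_x, and y* = 4 + 2/3·(…)/P_y.
Discretionary income = 160 − 3·12 − 4·12 = 76; x* = 3 + 1/3·76/12 = 5.1111.

x* = 5.1111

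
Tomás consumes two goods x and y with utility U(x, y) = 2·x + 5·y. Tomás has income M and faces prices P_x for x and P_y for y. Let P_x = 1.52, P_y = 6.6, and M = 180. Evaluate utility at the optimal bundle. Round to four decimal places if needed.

V = 236.8421

Linear utility — the consumer picks whichever good has higher MU/price: 2/1.52 = 1.3158 vs 5/6.6 = 0.7576.
x gives more utility per dollar, so spend all income on x: x* = M/P_x, y* = 0.
Numerically: x* = 118.4211, y* = 0.
Utility at the optimum: U(118.4211, 0) = 236.8421.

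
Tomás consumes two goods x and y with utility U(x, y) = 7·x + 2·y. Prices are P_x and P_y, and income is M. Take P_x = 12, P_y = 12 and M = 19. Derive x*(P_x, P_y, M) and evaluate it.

x* = 1.5833

Perfect substitutes: compare marginal utility per dollar. 7/P_x vs 2/P_y → 0.5833 vs 0.1667.
x gives more utility per dollar, so spend all income on x: x* = M/P_x, y* = 0.
Numerically: x* = 1.5833, y* = 0.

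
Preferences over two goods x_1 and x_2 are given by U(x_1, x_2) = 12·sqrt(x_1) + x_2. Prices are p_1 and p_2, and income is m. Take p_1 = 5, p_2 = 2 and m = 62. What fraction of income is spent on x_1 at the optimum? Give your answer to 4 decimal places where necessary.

share on x_1 = 0.4645

Set MRS = p_1/p_2: 6·x_1^(−1/2) = p_1/p_2.
Thus x_1* = (6·p_2/p_1)² — independent of m — with the rest of income spent on x_2.
Plugging in: x_1* = (6·2/5)² = 5.76, x_2* = 16.6.
Expenditure on x_1: 5·5.76 = 28.8; share = 0.4645.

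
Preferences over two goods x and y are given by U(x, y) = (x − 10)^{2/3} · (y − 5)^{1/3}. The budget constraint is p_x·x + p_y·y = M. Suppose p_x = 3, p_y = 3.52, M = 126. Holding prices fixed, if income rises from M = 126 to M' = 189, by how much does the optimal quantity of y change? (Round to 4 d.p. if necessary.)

Δy* = 5.9659

Let x' = x−10, y' = y−5. MRS = 2·y'/x' = p_x/p_y.
Substituting into the budget: x* = 10 + 2/3·(M − 10·p_x − 5·p_y)/p_x, and y* = 5 + 1/3·(…)/p_y.
Discretionary income = 126 − 10·3 − 5·3.52 = 78.4; y* = 5 + 1/3·78.4/3.52 = 12.4242.
At M' = 189: y* = 18.3902. Change: 18.3902 − 12.4242 = 5.9659.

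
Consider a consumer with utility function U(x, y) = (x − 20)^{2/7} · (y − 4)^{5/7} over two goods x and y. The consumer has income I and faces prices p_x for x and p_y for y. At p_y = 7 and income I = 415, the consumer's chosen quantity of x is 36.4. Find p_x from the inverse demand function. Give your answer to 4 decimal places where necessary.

MRS = (2/5)·(y−4)/(x−20). Tangency with p_x/p_y gives y−4 = (5/2)·(p_x/p_y)·(x−20).
After buying the subsistence bundle (20, 4), a share 2/7 of the remaining income goes to x: x* = 20 + 2/7·(I − 20p_x − 4p_y)/p_x.
Set x* = 36.4 in the demand function and solve for p_x: p_x = 5.

p_x = 5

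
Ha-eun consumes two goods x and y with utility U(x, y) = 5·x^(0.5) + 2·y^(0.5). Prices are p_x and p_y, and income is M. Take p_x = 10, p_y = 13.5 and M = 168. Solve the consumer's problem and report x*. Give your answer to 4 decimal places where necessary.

x* = 15.0199

From the CES first-order condition, (5/2)·(y/x)^(0.5) = p_x/p_y.
Hence y/x = ((2/5)·p_x/p_y)^(1/(0.5)), i.e. raised to the 2 power.
With the ratio pinned down, the budget gives x* = M/(p_x + p_y·(y/x)) and y* = (y/x)·x*.
Numerically y/x = 0.087791, so x* = 168/(10 + 13.5·0.087791) = 15.0199.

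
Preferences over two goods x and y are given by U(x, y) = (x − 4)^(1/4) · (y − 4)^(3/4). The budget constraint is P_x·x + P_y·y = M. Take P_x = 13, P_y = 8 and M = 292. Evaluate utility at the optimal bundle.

Substituting into the budget: x* = 4 + 0.25·(M − 4·P_x − 4·P_y)/P_x, and y* = 4 + 0.75·(…)/P_y.
Discretionary income = 292 − 4·13 − 4·8 = 208; x* = 4 + 0.25·208/13 = 8; y* = 4 + 0.75·208/8 = 23.5.
Utility at the optimum: U(8, 23.5) = 13.1232.

V = 13.1232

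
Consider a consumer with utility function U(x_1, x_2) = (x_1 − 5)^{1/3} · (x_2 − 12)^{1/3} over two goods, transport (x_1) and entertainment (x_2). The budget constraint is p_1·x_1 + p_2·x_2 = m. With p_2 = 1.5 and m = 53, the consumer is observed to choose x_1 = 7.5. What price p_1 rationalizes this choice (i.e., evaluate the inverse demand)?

Let x_1' = x_1−5, x_2' = x_2−12. MRS = x_2'/x_1' = p_1/p_2.
Substituting into the budget: x_1* = 5 + 0.5·(m − 5·p_1 − 12·p_2)/p_1, and x_2* = 12 + 0.5·(…)/p_2.
Set x_1* = 7.5 in the demand function and solve for p_1: p_1 = 3.5.

p_1 = 3.5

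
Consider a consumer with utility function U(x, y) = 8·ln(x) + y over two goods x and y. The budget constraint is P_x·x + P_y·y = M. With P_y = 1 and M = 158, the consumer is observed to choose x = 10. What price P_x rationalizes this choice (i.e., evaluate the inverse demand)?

P_x = 0.8

MU_x = 8/x, MU_y = 1. Tangency: 8/x = P_x/P_y.
So x*(P_x,P_y) = 8·P_y/P_x, independent of income; and y* = (M − 8·P_y)/P_y.
Set x* = 10 in the demand function and solve for P_x: P_x = 0.8.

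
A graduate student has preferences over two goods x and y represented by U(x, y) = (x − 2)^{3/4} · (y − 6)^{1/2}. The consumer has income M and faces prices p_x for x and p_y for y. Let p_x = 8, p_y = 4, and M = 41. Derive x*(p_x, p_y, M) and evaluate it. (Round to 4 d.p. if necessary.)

Substituting into the budget: x* = 2 + 0.6·(M − 2·p_x − 6·p_y)/p_x, and y* = 6 + 0.4·(…)/p_y.
Discretionary income = 41 − 2·8 − 6·4 = 1; x* = 2 + 0.6·1/8 = 2.075.

x* = 2.075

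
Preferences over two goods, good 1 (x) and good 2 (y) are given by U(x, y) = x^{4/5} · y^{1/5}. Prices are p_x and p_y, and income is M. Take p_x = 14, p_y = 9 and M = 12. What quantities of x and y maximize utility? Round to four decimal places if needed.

Tangency: MRS = 4·y/x = p_x/p_y.
So 0.8·p_y·y = 0.2·p_x·x; combined with the budget, a share 0.8 of income goes to x.
Demand: x*(p_x,p_y,M) = 0.8·M/p_x and y* = 0.2·M/p_y.
At p_x=14, p_y=9, M=12: x* = 0.8·12/14 = 0.6857, y* = 0.2667.

x* = 0.6857, y* = 0.2667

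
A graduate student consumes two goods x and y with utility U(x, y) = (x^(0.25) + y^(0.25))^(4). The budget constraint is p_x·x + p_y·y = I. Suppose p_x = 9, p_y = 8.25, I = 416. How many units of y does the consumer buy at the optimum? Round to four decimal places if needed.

MRS = MU_x/MU_y = (y/x)^(0.75). Set equal to p_x/p_y.
Hence y/x = (p_x/p_y)^(1/(0.75)), i.e. raised to the 4/3 power.
With the ratio pinned down, the budget gives x* = I/(p_x + p_y·(y/x)) and y* = (y/x)·x*.
Numerically y/x = 1.123013, so x* = 416/(9 + 8.25·1.123013) = 22.776 and y* = 1.123013·22.776 = 25.5777.

y* = 25.5777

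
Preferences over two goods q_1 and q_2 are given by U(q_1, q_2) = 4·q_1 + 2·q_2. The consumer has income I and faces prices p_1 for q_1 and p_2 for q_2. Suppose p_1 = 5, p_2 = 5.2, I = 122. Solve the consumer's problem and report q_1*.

q_1* = 24.4

q_1 gives more utility per dollar, so spend all income on q_1: q_1* = I/p_1, q_2* = 0.
Numerically: q_1* = 24.4, q_2* = 0.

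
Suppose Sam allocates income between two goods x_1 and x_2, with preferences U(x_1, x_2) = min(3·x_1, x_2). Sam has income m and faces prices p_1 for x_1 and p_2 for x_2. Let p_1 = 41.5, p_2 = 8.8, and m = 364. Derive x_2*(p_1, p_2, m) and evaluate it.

With perfect complements, no substitution: consume in ratio x_1:x_2 = 1:3.
Budget: p_1·x_1 + p_2·3·x_1 = m, so (p_1 + 3·p_2)·x_1 = m.
Demand: x_1*(p_1,p_2,m) = m/(p_1 + 3·p_2), x_2* = 3·m/(p_1 + 3·p_2).
Here 41.5 + 3·8.8 = 67.9, giving x_2* = 16.0825.

x_2* = 16.0825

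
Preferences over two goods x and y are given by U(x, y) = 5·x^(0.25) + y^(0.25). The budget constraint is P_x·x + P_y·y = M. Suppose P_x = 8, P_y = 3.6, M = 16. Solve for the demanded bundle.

MRS = MU_x/MU_y = 5·(y/x)^(0.75). Set equal to P_x/P_y.
Hence y/x = ((1/5)·P_x/P_y)^(1/(0.75)), i.e. raised to the 4/3 power.
With the ratio pinned down, the budget gives x* = M/(P_x + P_y·(y/x)) and y* = (y/x)·x*.
Numerically y/x = 0.339175, so x* = 16/(8 + 3.6·0.339175) = 1.7352 and y* = 0.339175·1.7352 = 0.5885.

x* = 1.7352, y* = 0.5885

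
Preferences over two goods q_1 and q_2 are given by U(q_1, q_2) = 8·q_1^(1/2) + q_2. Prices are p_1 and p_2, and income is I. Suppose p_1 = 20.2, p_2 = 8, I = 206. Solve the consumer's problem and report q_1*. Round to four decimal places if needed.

Utility is quasi-linear in q_2; the FOC for q_1 is 4/√q_1 = p_1/p_2.
Solve: √q_1 = 4·p_2/p_1, so q_1*(p_1,p_2) = (4·p_2/p_1)², and q_2* = (I − p_1·q_1*)/p_2.
Plugging in: q_1* = (4·8/20.2)² = 2.5096.

q_1* = 2.5096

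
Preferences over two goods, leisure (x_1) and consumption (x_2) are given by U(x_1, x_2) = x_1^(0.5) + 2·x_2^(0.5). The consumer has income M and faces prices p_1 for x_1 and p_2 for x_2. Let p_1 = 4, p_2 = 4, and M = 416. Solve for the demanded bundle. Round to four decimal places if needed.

x_1* = 20.8, x_2* = 83.2

MRS = MU_x_1/MU_x_2 = (1/2)·(x_2/x_1)^(0.5). Set equal to p_1/p_2.
Solve for the ratio: x_2/x_1 = [2·p_1/p_2]^(2).
Substitute x_2 = (x_2/x_1)·x_1 into the budget: x_1* = M/(p_1 + p_2·(x_2/x_1)).
Numerically x_2/x_1 = 4, so x_1* = 416/(4 + 4·4) = 20.8 and x_2* = 4·20.8 = 83.2.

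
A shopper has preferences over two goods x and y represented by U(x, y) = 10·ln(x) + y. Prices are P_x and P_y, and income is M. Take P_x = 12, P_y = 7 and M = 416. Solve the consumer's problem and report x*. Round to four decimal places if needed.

x* = 5.8333

At the given prices: x* = 10·7/12 = 5.8333.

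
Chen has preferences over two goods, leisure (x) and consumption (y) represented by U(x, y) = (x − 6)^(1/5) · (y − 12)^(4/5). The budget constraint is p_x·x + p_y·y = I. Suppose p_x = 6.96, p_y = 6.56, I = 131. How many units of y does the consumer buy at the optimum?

y* = 13.2829

After buying the subsistence bundle (6, 12), a share 0.2 of the remaining income goes to x: x* = 6 + 0.2·(I − 6p_x − 12p_y)/p_x.
Discretionary income = 131 − 6·6.96 − 12·6.56 = 10.52; y* = 12 + 0.8·10.52/6.56 = 13.2829.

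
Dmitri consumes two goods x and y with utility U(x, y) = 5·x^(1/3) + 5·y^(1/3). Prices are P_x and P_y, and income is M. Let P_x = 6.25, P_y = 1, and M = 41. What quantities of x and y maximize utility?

x* = 1.8743, y* = 29.2857

Substitute y = (y/x)·x into the budget: x* = M/(P_x + P_y·(y/x)).
Numerically y/x = 15.625, so x* = 41/(6.25 + 1·15.625) = 1.8743 and y* = 15.625·1.8743 = 29.2857.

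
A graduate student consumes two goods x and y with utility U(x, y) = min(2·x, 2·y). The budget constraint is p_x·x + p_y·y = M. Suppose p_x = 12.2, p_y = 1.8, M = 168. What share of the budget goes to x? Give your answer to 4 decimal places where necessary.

Leontief preferences: the optimum is at the kink where x/2 = y/2, i.e. y = x.
Budget: p_x·x + p_y·x = M, so (2·p_x + 2·p_y)·x = 2·M.
Demand: x*(p_x,p_y,M) = 2·M/(2·p_x + 2·p_y), y* = 2·M/(2·p_x + 2·p_y).
Here 2·12.2 + 2·1.8 = 28, giving x* = 12 and y* = 12.
Expenditure on x: 12.2·12 = 146.4; share = 0.8714.

share on x = 0.8714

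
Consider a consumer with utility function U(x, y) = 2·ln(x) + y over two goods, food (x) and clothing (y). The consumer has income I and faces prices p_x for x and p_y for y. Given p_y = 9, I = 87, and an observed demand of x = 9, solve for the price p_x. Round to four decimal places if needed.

p_x = 2

Set MRS = p_x/p_y: (2/x)/1 = p_x/p_y.
So x*(p_x,p_y) = 2·p_y/p_x, independent of income; and y* = (I − 2·p_y)/p_y.
Set x* = 9 in the demand function and solve for p_x: p_x = 2.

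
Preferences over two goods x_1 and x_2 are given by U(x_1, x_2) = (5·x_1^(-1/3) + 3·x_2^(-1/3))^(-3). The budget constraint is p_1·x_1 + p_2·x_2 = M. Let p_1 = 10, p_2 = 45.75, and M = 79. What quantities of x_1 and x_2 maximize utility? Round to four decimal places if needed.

x_1* = 3.9559, x_2* = 0.8621

Numerically x_2/x_1 = 0.217932, so x_1* = 79/(10 + 45.75·0.217932) = 3.9559 and x_2* = 0.217932·3.9559 = 0.8621.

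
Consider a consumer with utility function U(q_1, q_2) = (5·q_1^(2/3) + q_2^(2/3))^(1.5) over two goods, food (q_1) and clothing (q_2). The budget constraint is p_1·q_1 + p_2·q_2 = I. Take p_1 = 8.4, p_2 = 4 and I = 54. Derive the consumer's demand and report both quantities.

From the CES first-order condition, 5·(q_2/q_1)^(1/3) = p_1/p_2.
Solve for the ratio: q_2/q_1 = [(1/5)·p_1/p_2]^(3).
Substitute q_2 = (q_2/q_1)·q_1 into the budget: q_1* = I/(p_1 + p_2·(q_2/q_1)).
Numerically q_2/q_1 = 0.074088, so q_1* = 54/(8.4 + 4·0.074088) = 6.2095 and q_2* = 0.074088·6.2095 = 0.46.

q_1* = 6.2095, q_2* = 0.46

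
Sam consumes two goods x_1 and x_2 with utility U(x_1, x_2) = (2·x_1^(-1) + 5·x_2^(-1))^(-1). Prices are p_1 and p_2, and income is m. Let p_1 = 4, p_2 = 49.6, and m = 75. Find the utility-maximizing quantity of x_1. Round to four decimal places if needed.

x_1* = 2.8549

From the CES first-order condition, (2/5)·(x_2/x_1)^(2) = p_1/p_2.
Hence x_2/x_1 = ((5/2)·p_1/p_2)^(1/(2)), i.e. raised to the 0.5 power.
With the ratio pinned down, the budget gives x_1* = m/(p_1 + p_2·(x_2/x_1)) and x_2* = (x_2/x_1)·x_1*.
Numerically x_2/x_1 = 0.449013, so x_1* = 75/(4 + 49.6·0.449013) = 2.8549.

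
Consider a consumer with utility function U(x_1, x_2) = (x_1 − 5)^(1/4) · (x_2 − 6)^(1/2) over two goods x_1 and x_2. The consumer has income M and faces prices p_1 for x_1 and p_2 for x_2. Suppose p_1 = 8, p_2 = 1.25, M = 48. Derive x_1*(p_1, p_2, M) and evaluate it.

Let x_1' = x_1−5, x_2' = x_2−6. MRS = (1/2)·x_2'/x_1' = p_1/p_2.
Substituting into the budget: x_1* = 5 + 1/3·(M − 5·p_1 − 6·p_2)/p_1, and x_2* = 6 + 2/3·(…)/p_2.
Discretionary income = 48 − 5·8 − 6·1.25 = 0.5; x_1* = 5 + 1/3·0.5/8 = 5.0208.

x_1* = 5.0208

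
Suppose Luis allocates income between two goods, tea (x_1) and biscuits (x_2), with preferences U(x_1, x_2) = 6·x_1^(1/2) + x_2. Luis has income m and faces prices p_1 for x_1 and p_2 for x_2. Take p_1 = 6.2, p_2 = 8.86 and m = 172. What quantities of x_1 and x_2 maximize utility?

Set MRS = p_1/p_2: 3·x_1^(−1/2) = p_1/p_2.
Thus x_1* = (3·p_2/p_1)² — independent of m — with the rest of income spent on x_2.
Plugging in: x_1* = (3·8.86/6.2)² = 18.3792, x_2* = 6.5518.

x_1* = 18.3792, x_2* = 6.5518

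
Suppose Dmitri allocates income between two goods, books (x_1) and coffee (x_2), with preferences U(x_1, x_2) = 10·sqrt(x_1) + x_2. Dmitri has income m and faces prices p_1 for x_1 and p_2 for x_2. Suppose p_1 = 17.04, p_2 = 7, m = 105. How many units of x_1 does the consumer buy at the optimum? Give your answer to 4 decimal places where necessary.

x_1* = 4.2189

MU_x_1 = 5/√x_1, MU_x_2 = 1. Tangency: 5/√x_1 = p_1/p_2.
Solve: √x_1 = 5·p_2/p_1, so x_1*(p_1,p_2) = (5·p_2/p_1)², and x_2* = (m − p_1·x_1*)/p_2.
Plugging in: x_1* = (5·7/17.04)² = 4.2189.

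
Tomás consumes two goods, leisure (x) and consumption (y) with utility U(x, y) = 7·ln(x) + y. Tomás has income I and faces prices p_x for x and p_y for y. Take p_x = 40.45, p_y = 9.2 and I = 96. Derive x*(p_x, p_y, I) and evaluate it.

x* = 1.5921

MU_x = 7/x, MU_y = 1. Tangency: 7/x = p_x/p_y.
So x*(p_x,p_y) = 7·p_y/p_x, independent of income; and y* = (I − 7·p_y)/p_y.
At the given prices: x* = 7·9.2/40.45 = 1.5921.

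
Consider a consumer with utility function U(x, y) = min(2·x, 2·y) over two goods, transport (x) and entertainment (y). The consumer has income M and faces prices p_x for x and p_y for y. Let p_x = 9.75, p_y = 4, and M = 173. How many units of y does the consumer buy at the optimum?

y* = 12.5818

With perfect complements, no substitution: consume in ratio x:y = 2:2.
Budget: p_x·x + p_y·x = M, so (2·p_x + 2·p_y)·x = 2·M.
Demand: x*(p_x,p_y,M) = 2·M/(2·p_x + 2·p_y), y* = 2·M/(2·p_x + 2·p_y).
Here 2·9.75 + 2·4 = 27.5, giving y* = 12.5818.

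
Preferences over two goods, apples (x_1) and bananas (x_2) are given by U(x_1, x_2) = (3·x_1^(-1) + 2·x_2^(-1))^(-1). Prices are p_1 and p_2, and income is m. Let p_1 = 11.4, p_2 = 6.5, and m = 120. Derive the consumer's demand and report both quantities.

MRS = MU_x_1/MU_x_2 = (3/2)·(x_2/x_1)^(2). Set equal to p_1/p_2.
Hence x_2/x_1 = ((2/3)·p_1/p_2)^(1/(2)), i.e. raised to the 0.5 power.
With the ratio pinned down, the budget gives x_1* = m/(p_1 + p_2·(x_2/x_1)) and x_2* = (x_2/x_1)·x_1*.
Numerically x_2/x_1 = 1.08131, so x_1* = 120/(11.4 + 6.5·1.08131) = 6.5116 and x_2* = 1.08131·6.5116 = 7.0411.

x_1* = 6.5116, x_2* = 7.0411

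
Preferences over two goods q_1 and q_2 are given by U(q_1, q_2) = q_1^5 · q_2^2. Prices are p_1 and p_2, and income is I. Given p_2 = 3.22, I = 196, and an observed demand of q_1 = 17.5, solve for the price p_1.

Tangency: MRS = (5/2)·q_2/q_1 = p_1/p_2.
So 5·p_2·q_2 = 2·p_1·q_1; combined with the budget, a share 5/7 of income goes to q_1.
Demand: q_1*(p_1,p_2,I) = 5/7·I/p_1 and q_2* = 2/7·I/p_2.
Set q_1* = 17.5 in the demand function and solve for p_1: p_1 = 8.

p_1 = 8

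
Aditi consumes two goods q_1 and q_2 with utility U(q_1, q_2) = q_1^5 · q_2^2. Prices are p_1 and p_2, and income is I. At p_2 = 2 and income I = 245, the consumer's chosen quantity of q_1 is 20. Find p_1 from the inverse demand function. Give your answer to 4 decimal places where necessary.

p_1 = 8.75

The MRS is (5/2)·q_2/q_1. Set MRS = p_1/p_2.
Rearranging, p_2·q_2 = (2/5)·p_1·q_1. Substituting into the budget gives p_1·q_1·(1 + (2/5)) = I.
Demand: q_1*(p_1,p_2,I) = 5/7·I/p_1 and q_2* = 2/7·I/p_2.
Set q_1* = 20 in the demand function and solve for p_1: p_1 = 8.75.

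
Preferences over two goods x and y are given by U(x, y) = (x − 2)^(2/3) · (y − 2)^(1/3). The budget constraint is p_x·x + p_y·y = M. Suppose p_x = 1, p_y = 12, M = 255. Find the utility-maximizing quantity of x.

Let x' = x−2, y' = y−2. MRS = 2·y'/x' = p_x/p_y.
Substituting into the budget: x* = 2 + 2/3·(M − 2·p_x − 2·p_y)/p_x, and y* = 2 + 1/3·(…)/p_y.
Discretionary income = 255 − 2·1 − 2·12 = 229; x* = 2 + 2/3·229/1 = 154.6667.

x* = 154.6667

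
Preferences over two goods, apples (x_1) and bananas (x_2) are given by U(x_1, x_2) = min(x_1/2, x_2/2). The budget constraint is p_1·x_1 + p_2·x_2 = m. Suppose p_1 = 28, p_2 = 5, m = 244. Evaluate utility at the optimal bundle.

Leontief preferences: the optimum is at the kink where x_1/2 = x_2/2, i.e. x_2 = x_1.
Budget: p_1·x_1 + p_2·x_1 = m, so (2·p_1 + 2·p_2)·x_1 = 2·m.
Demand: x_1*(p_1,p_2,m) = 2·m/(2·p_1 + 2·p_2), x_2* = 2·m/(2·p_1 + 2·p_2).
Here 2·28 + 2·5 = 66, giving x_1* = 7.3939 and x_2* = 7.3939.
Utility at the optimum: U(7.3939, 7.3939) = 3.697.

V = 3.697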